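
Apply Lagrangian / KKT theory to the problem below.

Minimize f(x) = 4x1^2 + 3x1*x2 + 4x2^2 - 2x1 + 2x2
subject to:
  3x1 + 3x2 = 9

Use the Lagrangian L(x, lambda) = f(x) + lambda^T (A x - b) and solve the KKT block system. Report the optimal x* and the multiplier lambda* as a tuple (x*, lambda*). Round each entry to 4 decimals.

Form the Lagrangian:
  L(x, lambda) = (1/2) x^T Q x + c^T x + lambda^T (A x - b)
Stationarity (grad_x L = 0): Q x + c + A^T lambda = 0.
Primal feasibility: A x = b.

This gives the KKT block system:
  [ Q   A^T ] [ x     ]   [-c ]
  [ A    0  ] [ lambda ] = [ b ]

Solving the linear system:
  x*      = (1.9, 1.1)
  lambda* = (-5.5)
  f(x*)   = 23.95

x* = (1.9, 1.1), lambda* = (-5.5)


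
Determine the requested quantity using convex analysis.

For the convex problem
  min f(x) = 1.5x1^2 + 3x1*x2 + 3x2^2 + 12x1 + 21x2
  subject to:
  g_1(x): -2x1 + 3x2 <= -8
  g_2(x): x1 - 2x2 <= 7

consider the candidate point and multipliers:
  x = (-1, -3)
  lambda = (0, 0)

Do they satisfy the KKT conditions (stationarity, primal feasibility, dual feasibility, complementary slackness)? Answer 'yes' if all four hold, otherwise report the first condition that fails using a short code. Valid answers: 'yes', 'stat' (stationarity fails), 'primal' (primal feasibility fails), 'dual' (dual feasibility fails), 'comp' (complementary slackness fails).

Gradient of f: grad f(x) = Q x + c = (0, 0)
Constraint values g_i(x) = a_i^T x - b_i:
  g_1((-1, -3)) = 1
  g_2((-1, -3)) = -2
Stationarity residual: grad f(x) + sum_i lambda_i a_i = (0, 0)
  -> stationarity OK
Primal feasibility (all g_i <= 0): FAILS
Dual feasibility (all lambda_i >= 0): OK
Complementary slackness (lambda_i * g_i(x) = 0 for all i): OK

Verdict: the first failing condition is primal_feasibility -> primal.

primal


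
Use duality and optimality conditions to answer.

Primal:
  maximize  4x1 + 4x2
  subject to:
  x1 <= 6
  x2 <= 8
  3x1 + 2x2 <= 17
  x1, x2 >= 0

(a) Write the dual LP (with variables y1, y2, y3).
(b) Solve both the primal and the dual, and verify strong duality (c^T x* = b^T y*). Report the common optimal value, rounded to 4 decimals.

The standard primal-dual pair for 'max c^T x s.t. A x <= b, x >= 0' is:
  Dual:  min b^T y  s.t.  A^T y >= c,  y >= 0.

So the dual LP is:
  minimize  6y1 + 8y2 + 17y3
  subject to:
    y1 + 3y3 >= 4
    y2 + 2y3 >= 4
    y1, y2, y3 >= 0

Solving the primal: x* = (0.3333, 8).
  primal value c^T x* = 33.3333.
Solving the dual: y* = (0, 1.3333, 1.3333).
  dual value b^T y* = 33.3333.
Strong duality: c^T x* = b^T y*. Confirmed.

33.3333


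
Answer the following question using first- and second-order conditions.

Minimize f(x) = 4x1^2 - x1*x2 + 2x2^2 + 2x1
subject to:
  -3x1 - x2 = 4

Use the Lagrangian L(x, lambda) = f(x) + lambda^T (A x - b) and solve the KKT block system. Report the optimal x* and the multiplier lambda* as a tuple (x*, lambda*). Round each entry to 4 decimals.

Form the Lagrangian:
  L(x, lambda) = (1/2) x^T Q x + c^T x + lambda^T (A x - b)
Stationarity (grad_x L = 0): Q x + c + A^T lambda = 0.
Primal feasibility: A x = b.

This gives the KKT block system:
  [ Q   A^T ] [ x     ]   [-c ]
  [ A    0  ] [ lambda ] = [ b ]

Solving the linear system:
  x*      = (-1.08, -0.76)
  lambda* = (-1.96)
  f(x*)   = 2.84

x* = (-1.08, -0.76), lambda* = (-1.96)


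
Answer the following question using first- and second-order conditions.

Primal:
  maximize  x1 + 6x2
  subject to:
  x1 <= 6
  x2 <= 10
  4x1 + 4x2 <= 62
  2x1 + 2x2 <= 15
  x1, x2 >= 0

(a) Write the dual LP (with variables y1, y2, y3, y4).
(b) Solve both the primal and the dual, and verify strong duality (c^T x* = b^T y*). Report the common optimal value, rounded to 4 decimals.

The standard primal-dual pair for 'max c^T x s.t. A x <= b, x >= 0' is:
  Dual:  min b^T y  s.t.  A^T y >= c,  y >= 0.

So the dual LP is:
  minimize  6y1 + 10y2 + 62y3 + 15y4
  subject to:
    y1 + 4y3 + 2y4 >= 1
    y2 + 4y3 + 2y4 >= 6
    y1, y2, y3, y4 >= 0

Solving the primal: x* = (0, 7.5).
  primal value c^T x* = 45.
Solving the dual: y* = (0, 0, 0, 3).
  dual value b^T y* = 45.
Strong duality: c^T x* = b^T y*. Confirmed.

45


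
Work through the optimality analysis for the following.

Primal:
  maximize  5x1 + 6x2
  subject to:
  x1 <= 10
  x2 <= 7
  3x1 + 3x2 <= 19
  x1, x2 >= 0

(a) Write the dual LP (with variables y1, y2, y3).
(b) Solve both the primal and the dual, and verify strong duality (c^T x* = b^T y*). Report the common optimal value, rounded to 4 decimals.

The standard primal-dual pair for 'max c^T x s.t. A x <= b, x >= 0' is:
  Dual:  min b^T y  s.t.  A^T y >= c,  y >= 0.

So the dual LP is:
  minimize  10y1 + 7y2 + 19y3
  subject to:
    y1 + 3y3 >= 5
    y2 + 3y3 >= 6
    y1, y2, y3 >= 0

Solving the primal: x* = (0, 6.3333).
  primal value c^T x* = 38.
Solving the dual: y* = (0, 0, 2).
  dual value b^T y* = 38.
Strong duality: c^T x* = b^T y*. Confirmed.

38


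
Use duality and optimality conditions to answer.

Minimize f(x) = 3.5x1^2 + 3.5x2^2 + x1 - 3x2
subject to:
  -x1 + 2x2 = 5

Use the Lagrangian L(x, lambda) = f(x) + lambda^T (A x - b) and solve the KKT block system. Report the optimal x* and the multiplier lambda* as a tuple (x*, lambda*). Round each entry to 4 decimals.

Form the Lagrangian:
  L(x, lambda) = (1/2) x^T Q x + c^T x + lambda^T (A x - b)
Stationarity (grad_x L = 0): Q x + c + A^T lambda = 0.
Primal feasibility: A x = b.

This gives the KKT block system:
  [ Q   A^T ] [ x     ]   [-c ]
  [ A    0  ] [ lambda ] = [ b ]

Solving the linear system:
  x*      = (-0.9429, 2.0286)
  lambda* = (-5.6)
  f(x*)   = 10.4857

x* = (-0.9429, 2.0286), lambda* = (-5.6)


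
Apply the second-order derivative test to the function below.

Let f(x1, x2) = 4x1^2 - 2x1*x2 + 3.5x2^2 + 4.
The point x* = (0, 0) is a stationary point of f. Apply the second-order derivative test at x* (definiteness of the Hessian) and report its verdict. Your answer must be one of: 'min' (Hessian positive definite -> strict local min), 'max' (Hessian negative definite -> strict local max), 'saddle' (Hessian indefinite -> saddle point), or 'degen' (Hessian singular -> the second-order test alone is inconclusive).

Compute the Hessian H = grad^2 f:
  H = [[8, -2], [-2, 7]]
Verify stationarity: grad f(x*) = H x* + g = (0, 0).
Eigenvalues of H: 5.4384, 9.5616.
Both eigenvalues > 0, so H is positive definite -> x* is a strict local min.

min


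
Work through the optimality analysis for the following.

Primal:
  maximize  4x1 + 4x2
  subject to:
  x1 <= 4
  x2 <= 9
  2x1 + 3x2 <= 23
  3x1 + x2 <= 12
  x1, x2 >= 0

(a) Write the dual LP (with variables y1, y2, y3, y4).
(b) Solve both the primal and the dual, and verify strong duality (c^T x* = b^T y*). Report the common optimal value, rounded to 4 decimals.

The standard primal-dual pair for 'max c^T x s.t. A x <= b, x >= 0' is:
  Dual:  min b^T y  s.t.  A^T y >= c,  y >= 0.

So the dual LP is:
  minimize  4y1 + 9y2 + 23y3 + 12y4
  subject to:
    y1 + 2y3 + 3y4 >= 4
    y2 + 3y3 + y4 >= 4
    y1, y2, y3, y4 >= 0

Solving the primal: x* = (1.8571, 6.4286).
  primal value c^T x* = 33.1429.
Solving the dual: y* = (0, 0, 1.1429, 0.5714).
  dual value b^T y* = 33.1429.
Strong duality: c^T x* = b^T y*. Confirmed.

33.1429


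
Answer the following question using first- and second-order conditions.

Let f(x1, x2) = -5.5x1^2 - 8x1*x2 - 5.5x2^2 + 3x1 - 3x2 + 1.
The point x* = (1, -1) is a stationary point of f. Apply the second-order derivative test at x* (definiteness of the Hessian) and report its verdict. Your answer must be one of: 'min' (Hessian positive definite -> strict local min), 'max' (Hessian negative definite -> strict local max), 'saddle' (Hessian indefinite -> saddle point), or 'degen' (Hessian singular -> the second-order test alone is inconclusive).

Compute the Hessian H = grad^2 f:
  H = [[-11, -8], [-8, -11]]
Verify stationarity: grad f(x*) = H x* + g = (0, 0).
Eigenvalues of H: -19, -3.
Both eigenvalues < 0, so H is negative definite -> x* is a strict local max.

max


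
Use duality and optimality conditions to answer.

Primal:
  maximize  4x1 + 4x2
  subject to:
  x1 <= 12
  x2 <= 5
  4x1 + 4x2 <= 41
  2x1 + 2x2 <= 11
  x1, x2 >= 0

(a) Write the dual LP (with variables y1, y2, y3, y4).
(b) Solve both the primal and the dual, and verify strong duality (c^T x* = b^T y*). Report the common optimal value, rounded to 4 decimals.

The standard primal-dual pair for 'max c^T x s.t. A x <= b, x >= 0' is:
  Dual:  min b^T y  s.t.  A^T y >= c,  y >= 0.

So the dual LP is:
  minimize  12y1 + 5y2 + 41y3 + 11y4
  subject to:
    y1 + 4y3 + 2y4 >= 4
    y2 + 4y3 + 2y4 >= 4
    y1, y2, y3, y4 >= 0

Solving the primal: x* = (5.5, 0).
  primal value c^T x* = 22.
Solving the dual: y* = (0, 0, 0, 2).
  dual value b^T y* = 22.
Strong duality: c^T x* = b^T y*. Confirmed.

22


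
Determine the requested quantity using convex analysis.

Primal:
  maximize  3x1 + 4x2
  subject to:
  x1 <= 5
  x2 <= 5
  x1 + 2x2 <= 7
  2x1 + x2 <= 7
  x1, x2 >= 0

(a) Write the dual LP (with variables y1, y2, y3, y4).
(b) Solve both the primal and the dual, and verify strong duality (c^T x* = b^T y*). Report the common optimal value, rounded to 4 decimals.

The standard primal-dual pair for 'max c^T x s.t. A x <= b, x >= 0' is:
  Dual:  min b^T y  s.t.  A^T y >= c,  y >= 0.

So the dual LP is:
  minimize  5y1 + 5y2 + 7y3 + 7y4
  subject to:
    y1 + y3 + 2y4 >= 3
    y2 + 2y3 + y4 >= 4
    y1, y2, y3, y4 >= 0

Solving the primal: x* = (2.3333, 2.3333).
  primal value c^T x* = 16.3333.
Solving the dual: y* = (0, 0, 1.6667, 0.6667).
  dual value b^T y* = 16.3333.
Strong duality: c^T x* = b^T y*. Confirmed.

16.3333


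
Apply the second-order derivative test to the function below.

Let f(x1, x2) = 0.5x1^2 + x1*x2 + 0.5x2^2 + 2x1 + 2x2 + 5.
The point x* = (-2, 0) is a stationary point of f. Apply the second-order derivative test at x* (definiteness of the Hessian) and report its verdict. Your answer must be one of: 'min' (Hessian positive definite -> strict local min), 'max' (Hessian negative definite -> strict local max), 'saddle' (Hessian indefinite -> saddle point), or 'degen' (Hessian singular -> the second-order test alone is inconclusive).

Compute the Hessian H = grad^2 f:
  H = [[1, 1], [1, 1]]
Verify stationarity: grad f(x*) = H x* + g = (0, 0).
Eigenvalues of H: 0, 2.
H has a zero eigenvalue (singular; positive semidefinite but not definite), so H is neither positive definite, negative definite, nor indefinite. The second-order test alone is inconclusive -> degen.
(Indeed, f is constant along the null direction of H through x*, so x* is not a strict local extremum.)

degen


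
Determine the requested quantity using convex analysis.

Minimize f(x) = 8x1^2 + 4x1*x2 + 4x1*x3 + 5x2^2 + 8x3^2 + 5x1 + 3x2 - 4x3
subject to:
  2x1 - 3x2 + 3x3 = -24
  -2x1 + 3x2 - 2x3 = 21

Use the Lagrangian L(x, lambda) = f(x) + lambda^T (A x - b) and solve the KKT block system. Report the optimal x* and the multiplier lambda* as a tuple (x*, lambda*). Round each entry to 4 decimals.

Form the Lagrangian:
  L(x, lambda) = (1/2) x^T Q x + c^T x + lambda^T (A x - b)
Stationarity (grad_x L = 0): Q x + c + A^T lambda = 0.
Primal feasibility: A x = b.

This gives the KKT block system:
  [ Q   A^T ] [ x     ]   [-c ]
  [ A    0  ] [ lambda ] = [ b ]

Solving the linear system:
  x*      = (-1.875, 3.75, -3)
  lambda* = (37.5, 26.5)
  f(x*)   = 178.6875

x* = (-1.875, 3.75, -3), lambda* = (37.5, 26.5)


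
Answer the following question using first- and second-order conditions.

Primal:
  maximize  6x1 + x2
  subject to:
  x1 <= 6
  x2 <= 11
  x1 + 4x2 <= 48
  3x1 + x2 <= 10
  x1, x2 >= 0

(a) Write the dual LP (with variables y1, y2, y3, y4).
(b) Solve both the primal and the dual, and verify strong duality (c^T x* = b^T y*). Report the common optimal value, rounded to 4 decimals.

The standard primal-dual pair for 'max c^T x s.t. A x <= b, x >= 0' is:
  Dual:  min b^T y  s.t.  A^T y >= c,  y >= 0.

So the dual LP is:
  minimize  6y1 + 11y2 + 48y3 + 10y4
  subject to:
    y1 + y3 + 3y4 >= 6
    y2 + 4y3 + y4 >= 1
    y1, y2, y3, y4 >= 0

Solving the primal: x* = (3.3333, 0).
  primal value c^T x* = 20.
Solving the dual: y* = (0, 0, 0, 2).
  dual value b^T y* = 20.
Strong duality: c^T x* = b^T y*. Confirmed.

20


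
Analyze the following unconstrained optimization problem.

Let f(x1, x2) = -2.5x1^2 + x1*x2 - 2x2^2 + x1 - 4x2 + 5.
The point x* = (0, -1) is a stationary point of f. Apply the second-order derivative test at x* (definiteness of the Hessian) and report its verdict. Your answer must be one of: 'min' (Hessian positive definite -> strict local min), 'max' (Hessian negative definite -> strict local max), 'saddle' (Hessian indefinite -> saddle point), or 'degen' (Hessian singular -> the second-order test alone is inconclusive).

Compute the Hessian H = grad^2 f:
  H = [[-5, 1], [1, -4]]
Verify stationarity: grad f(x*) = H x* + g = (0, 0).
Eigenvalues of H: -5.618, -3.382.
Both eigenvalues < 0, so H is negative definite -> x* is a strict local max.

max


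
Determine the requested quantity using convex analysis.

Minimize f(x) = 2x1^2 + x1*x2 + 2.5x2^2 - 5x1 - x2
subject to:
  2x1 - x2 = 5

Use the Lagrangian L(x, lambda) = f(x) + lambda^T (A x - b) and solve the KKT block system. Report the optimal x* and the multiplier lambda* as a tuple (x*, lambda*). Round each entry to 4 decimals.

Form the Lagrangian:
  L(x, lambda) = (1/2) x^T Q x + c^T x + lambda^T (A x - b)
Stationarity (grad_x L = 0): Q x + c + A^T lambda = 0.
Primal feasibility: A x = b.

This gives the KKT block system:
  [ Q   A^T ] [ x     ]   [-c ]
  [ A    0  ] [ lambda ] = [ b ]

Solving the linear system:
  x*      = (2.2143, -0.5714)
  lambda* = (-1.6429)
  f(x*)   = -1.1429

x* = (2.2143, -0.5714), lambda* = (-1.6429)


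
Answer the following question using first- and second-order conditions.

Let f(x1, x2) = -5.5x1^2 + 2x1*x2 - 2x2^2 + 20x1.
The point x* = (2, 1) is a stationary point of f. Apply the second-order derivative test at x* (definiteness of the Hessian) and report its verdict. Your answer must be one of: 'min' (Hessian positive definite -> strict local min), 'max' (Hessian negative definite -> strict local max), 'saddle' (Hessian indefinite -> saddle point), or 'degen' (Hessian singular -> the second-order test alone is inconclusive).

Compute the Hessian H = grad^2 f:
  H = [[-11, 2], [2, -4]]
Verify stationarity: grad f(x*) = H x* + g = (0, 0).
Eigenvalues of H: -11.5311, -3.4689.
Both eigenvalues < 0, so H is negative definite -> x* is a strict local max.

max


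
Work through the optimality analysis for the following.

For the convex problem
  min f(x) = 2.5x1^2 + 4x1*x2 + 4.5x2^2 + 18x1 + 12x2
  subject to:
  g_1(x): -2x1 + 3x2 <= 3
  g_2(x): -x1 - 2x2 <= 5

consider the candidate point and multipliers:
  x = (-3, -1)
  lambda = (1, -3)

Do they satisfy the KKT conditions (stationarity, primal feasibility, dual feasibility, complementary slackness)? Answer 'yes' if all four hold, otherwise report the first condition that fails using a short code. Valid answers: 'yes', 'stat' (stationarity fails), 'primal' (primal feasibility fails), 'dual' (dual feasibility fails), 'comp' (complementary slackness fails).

Gradient of f: grad f(x) = Q x + c = (-1, -9)
Constraint values g_i(x) = a_i^T x - b_i:
  g_1((-3, -1)) = 0
  g_2((-3, -1)) = 0
Stationarity residual: grad f(x) + sum_i lambda_i a_i = (0, 0)
  -> stationarity OK
Primal feasibility (all g_i <= 0): OK
Dual feasibility (all lambda_i >= 0): FAILS
Complementary slackness (lambda_i * g_i(x) = 0 for all i): OK

Verdict: the first failing condition is dual_feasibility -> dual.

dual


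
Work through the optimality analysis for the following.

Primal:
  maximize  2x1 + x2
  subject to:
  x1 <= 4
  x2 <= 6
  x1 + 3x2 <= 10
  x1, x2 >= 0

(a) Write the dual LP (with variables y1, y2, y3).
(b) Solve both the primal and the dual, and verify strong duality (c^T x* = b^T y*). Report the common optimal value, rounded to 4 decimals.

The standard primal-dual pair for 'max c^T x s.t. A x <= b, x >= 0' is:
  Dual:  min b^T y  s.t.  A^T y >= c,  y >= 0.

So the dual LP is:
  minimize  4y1 + 6y2 + 10y3
  subject to:
    y1 + y3 >= 2
    y2 + 3y3 >= 1
    y1, y2, y3 >= 0

Solving the primal: x* = (4, 2).
  primal value c^T x* = 10.
Solving the dual: y* = (1.6667, 0, 0.3333).
  dual value b^T y* = 10.
Strong duality: c^T x* = b^T y*. Confirmed.

10


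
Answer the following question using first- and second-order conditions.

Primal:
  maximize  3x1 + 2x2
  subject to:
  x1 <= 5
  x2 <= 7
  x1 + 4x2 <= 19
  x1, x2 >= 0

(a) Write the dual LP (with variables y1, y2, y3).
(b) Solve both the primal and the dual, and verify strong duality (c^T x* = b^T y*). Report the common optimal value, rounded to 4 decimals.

The standard primal-dual pair for 'max c^T x s.t. A x <= b, x >= 0' is:
  Dual:  min b^T y  s.t.  A^T y >= c,  y >= 0.

So the dual LP is:
  minimize  5y1 + 7y2 + 19y3
  subject to:
    y1 + y3 >= 3
    y2 + 4y3 >= 2
    y1, y2, y3 >= 0

Solving the primal: x* = (5, 3.5).
  primal value c^T x* = 22.
Solving the dual: y* = (2.5, 0, 0.5).
  dual value b^T y* = 22.
Strong duality: c^T x* = b^T y*. Confirmed.

22


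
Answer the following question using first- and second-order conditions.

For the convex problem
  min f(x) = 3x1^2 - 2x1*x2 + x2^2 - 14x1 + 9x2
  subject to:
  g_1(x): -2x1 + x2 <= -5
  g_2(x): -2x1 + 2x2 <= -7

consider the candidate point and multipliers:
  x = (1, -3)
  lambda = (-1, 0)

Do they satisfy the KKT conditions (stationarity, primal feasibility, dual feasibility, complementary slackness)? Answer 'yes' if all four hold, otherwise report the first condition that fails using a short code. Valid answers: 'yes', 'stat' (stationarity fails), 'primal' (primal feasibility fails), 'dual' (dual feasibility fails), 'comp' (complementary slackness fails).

Gradient of f: grad f(x) = Q x + c = (-2, 1)
Constraint values g_i(x) = a_i^T x - b_i:
  g_1((1, -3)) = 0
  g_2((1, -3)) = -1
Stationarity residual: grad f(x) + sum_i lambda_i a_i = (0, 0)
  -> stationarity OK
Primal feasibility (all g_i <= 0): OK
Dual feasibility (all lambda_i >= 0): FAILS
Complementary slackness (lambda_i * g_i(x) = 0 for all i): OK

Verdict: the first failing condition is dual_feasibility -> dual.

dual


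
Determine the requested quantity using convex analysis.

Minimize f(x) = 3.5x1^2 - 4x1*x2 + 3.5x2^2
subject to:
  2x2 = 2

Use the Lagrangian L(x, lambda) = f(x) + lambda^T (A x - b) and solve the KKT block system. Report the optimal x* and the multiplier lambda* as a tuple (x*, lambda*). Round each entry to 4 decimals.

Form the Lagrangian:
  L(x, lambda) = (1/2) x^T Q x + c^T x + lambda^T (A x - b)
Stationarity (grad_x L = 0): Q x + c + A^T lambda = 0.
Primal feasibility: A x = b.

This gives the KKT block system:
  [ Q   A^T ] [ x     ]   [-c ]
  [ A    0  ] [ lambda ] = [ b ]

Solving the linear system:
  x*      = (0.5714, 1)
  lambda* = (-2.3571)
  f(x*)   = 2.3571

x* = (0.5714, 1), lambda* = (-2.3571)


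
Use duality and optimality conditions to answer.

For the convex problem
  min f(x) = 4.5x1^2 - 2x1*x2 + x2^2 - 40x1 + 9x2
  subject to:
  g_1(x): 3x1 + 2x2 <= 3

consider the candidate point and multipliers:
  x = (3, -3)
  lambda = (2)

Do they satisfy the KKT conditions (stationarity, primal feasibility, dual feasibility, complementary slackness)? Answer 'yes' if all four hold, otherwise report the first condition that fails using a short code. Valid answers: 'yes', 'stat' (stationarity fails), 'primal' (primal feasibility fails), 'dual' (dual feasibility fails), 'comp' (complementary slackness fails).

Gradient of f: grad f(x) = Q x + c = (-7, -3)
Constraint values g_i(x) = a_i^T x - b_i:
  g_1((3, -3)) = 0
Stationarity residual: grad f(x) + sum_i lambda_i a_i = (-1, 1)
  -> stationarity FAILS
Primal feasibility (all g_i <= 0): OK
Dual feasibility (all lambda_i >= 0): OK
Complementary slackness (lambda_i * g_i(x) = 0 for all i): OK

Verdict: the first failing condition is stationarity -> stat.

stat


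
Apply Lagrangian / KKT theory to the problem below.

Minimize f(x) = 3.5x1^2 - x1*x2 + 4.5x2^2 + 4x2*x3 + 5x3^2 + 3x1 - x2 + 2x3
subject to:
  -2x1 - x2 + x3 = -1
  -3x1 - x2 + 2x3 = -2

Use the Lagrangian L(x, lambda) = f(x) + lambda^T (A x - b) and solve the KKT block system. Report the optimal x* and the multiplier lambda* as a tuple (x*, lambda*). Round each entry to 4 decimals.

Form the Lagrangian:
  L(x, lambda) = (1/2) x^T Q x + c^T x + lambda^T (A x - b)
Stationarity (grad_x L = 0): Q x + c + A^T lambda = 0.
Primal feasibility: A x = b.

This gives the KKT block system:
  [ Q   A^T ] [ x     ]   [-c ]
  [ A    0  ] [ lambda ] = [ b ]

Solving the linear system:
  x*      = (0, 0, -1)
  lambda* = (-18, 13)
  f(x*)   = 3

x* = (0, 0, -1), lambda* = (-18, 13)


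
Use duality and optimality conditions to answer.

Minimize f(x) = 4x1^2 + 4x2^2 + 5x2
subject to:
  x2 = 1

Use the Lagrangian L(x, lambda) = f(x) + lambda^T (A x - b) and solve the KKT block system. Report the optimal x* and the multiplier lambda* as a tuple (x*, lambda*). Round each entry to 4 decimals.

Form the Lagrangian:
  L(x, lambda) = (1/2) x^T Q x + c^T x + lambda^T (A x - b)
Stationarity (grad_x L = 0): Q x + c + A^T lambda = 0.
Primal feasibility: A x = b.

This gives the KKT block system:
  [ Q   A^T ] [ x     ]   [-c ]
  [ A    0  ] [ lambda ] = [ b ]

Solving the linear system:
  x*      = (0, 1)
  lambda* = (-13)
  f(x*)   = 9

x* = (0, 1), lambda* = (-13)


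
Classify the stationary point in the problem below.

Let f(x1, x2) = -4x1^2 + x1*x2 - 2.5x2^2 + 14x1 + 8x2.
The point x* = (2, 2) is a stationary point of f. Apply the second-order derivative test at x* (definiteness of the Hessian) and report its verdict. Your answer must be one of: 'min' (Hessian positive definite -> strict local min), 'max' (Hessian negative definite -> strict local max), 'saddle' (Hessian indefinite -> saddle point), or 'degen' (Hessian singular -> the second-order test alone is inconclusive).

Compute the Hessian H = grad^2 f:
  H = [[-8, 1], [1, -5]]
Verify stationarity: grad f(x*) = H x* + g = (0, 0).
Eigenvalues of H: -8.3028, -4.6972.
Both eigenvalues < 0, so H is negative definite -> x* is a strict local max.

max


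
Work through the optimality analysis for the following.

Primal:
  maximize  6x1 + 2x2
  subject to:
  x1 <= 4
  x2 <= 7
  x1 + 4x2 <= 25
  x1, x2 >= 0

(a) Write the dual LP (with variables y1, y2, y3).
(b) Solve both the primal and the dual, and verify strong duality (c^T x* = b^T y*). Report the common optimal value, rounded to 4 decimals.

The standard primal-dual pair for 'max c^T x s.t. A x <= b, x >= 0' is:
  Dual:  min b^T y  s.t.  A^T y >= c,  y >= 0.

So the dual LP is:
  minimize  4y1 + 7y2 + 25y3
  subject to:
    y1 + y3 >= 6
    y2 + 4y3 >= 2
    y1, y2, y3 >= 0

Solving the primal: x* = (4, 5.25).
  primal value c^T x* = 34.5.
Solving the dual: y* = (5.5, 0, 0.5).
  dual value b^T y* = 34.5.
Strong duality: c^T x* = b^T y*. Confirmed.

34.5


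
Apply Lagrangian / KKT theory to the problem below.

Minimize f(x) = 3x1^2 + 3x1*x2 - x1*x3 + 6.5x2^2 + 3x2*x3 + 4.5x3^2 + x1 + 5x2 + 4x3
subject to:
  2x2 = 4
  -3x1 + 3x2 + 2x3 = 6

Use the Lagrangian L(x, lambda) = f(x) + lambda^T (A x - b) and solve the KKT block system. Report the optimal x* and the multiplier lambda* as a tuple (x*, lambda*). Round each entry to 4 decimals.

Form the Lagrangian:
  L(x, lambda) = (1/2) x^T Q x + c^T x + lambda^T (A x - b)
Stationarity (grad_x L = 0): Q x + c + A^T lambda = 0.
Primal feasibility: A x = b.

This gives the KKT block system:
  [ Q   A^T ] [ x     ]   [-c ]
  [ A    0  ] [ lambda ] = [ b ]

Solving the linear system:
  x*      = (-0.9462, 2, -1.4194)
  lambda* = (-13.3226, 0.914)
  f(x*)   = 25.5914

x* = (-0.9462, 2, -1.4194), lambda* = (-13.3226, 0.914)


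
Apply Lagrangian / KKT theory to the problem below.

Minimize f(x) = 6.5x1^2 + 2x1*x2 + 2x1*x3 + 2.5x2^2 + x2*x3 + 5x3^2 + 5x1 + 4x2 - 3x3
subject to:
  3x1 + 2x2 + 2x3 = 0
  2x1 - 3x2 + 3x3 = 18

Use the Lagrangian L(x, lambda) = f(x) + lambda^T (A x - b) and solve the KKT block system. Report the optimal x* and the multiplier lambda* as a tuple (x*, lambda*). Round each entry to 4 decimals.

Form the Lagrangian:
  L(x, lambda) = (1/2) x^T Q x + c^T x + lambda^T (A x - b)
Stationarity (grad_x L = 0): Q x + c + A^T lambda = 0.
Primal feasibility: A x = b.

This gives the KKT block system:
  [ Q   A^T ] [ x     ]   [-c ]
  [ A    0  ] [ lambda ] = [ b ]

Solving the linear system:
  x*      = (0.8615, -3.359, 2.0667)
  lambda* = (-1.7565, -4.1727)
  f(x*)   = 29.8901

x* = (0.8615, -3.359, 2.0667), lambda* = (-1.7565, -4.1727)


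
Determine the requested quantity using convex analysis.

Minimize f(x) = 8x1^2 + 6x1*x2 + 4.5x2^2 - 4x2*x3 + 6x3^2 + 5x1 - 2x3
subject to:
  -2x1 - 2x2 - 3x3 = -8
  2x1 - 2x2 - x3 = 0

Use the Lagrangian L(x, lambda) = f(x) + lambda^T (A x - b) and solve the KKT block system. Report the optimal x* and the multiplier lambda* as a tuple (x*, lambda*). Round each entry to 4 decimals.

Form the Lagrangian:
  L(x, lambda) = (1/2) x^T Q x + c^T x + lambda^T (A x - b)
Stationarity (grad_x L = 0): Q x + c + A^T lambda = 0.
Primal feasibility: A x = b.

This gives the KKT block system:
  [ Q   A^T ] [ x     ]   [-c ]
  [ A    0  ] [ lambda ] = [ b ]

Solving the linear system:
  x*      = (1.1731, 0.3462, 1.6538)
  lambda* = (7.3462, -5.5769)
  f(x*)   = 30.6635

x* = (1.1731, 0.3462, 1.6538), lambda* = (7.3462, -5.5769)


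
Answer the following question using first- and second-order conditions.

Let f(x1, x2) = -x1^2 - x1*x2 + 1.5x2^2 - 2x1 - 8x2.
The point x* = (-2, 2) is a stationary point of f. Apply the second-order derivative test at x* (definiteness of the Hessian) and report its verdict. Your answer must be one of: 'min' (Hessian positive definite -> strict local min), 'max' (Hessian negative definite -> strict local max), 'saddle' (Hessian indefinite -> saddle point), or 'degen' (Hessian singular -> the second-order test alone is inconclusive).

Compute the Hessian H = grad^2 f:
  H = [[-2, -1], [-1, 3]]
Verify stationarity: grad f(x*) = H x* + g = (0, 0).
Eigenvalues of H: -2.1926, 3.1926.
Eigenvalues have mixed signs, so H is indefinite -> x* is a saddle point.

saddle


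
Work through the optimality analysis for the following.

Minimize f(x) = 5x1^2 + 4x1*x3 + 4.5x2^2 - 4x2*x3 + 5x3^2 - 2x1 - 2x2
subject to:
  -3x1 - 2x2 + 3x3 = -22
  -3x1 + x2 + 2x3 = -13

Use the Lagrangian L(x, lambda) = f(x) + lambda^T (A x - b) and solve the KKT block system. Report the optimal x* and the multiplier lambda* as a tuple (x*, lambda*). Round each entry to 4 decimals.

Form the Lagrangian:
  L(x, lambda) = (1/2) x^T Q x + c^T x + lambda^T (A x - b)
Stationarity (grad_x L = 0): Q x + c + A^T lambda = 0.
Primal feasibility: A x = b.

This gives the KKT block system:
  [ Q   A^T ] [ x     ]   [-c ]
  [ A    0  ] [ lambda ] = [ b ]

Solving the linear system:
  x*      = (3.1594, 2.0683, -2.7951)
  lambda* = (11.311, -5.1732)
  f(x*)   = 85.5674

x* = (3.1594, 2.0683, -2.7951), lambda* = (11.311, -5.1732)


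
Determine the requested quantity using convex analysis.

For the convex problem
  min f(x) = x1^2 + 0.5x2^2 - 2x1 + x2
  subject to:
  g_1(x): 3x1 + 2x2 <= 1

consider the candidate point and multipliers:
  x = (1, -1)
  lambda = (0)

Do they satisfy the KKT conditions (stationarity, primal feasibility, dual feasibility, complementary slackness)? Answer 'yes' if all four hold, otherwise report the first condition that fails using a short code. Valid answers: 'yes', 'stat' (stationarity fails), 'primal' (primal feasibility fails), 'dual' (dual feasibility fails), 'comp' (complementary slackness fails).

Gradient of f: grad f(x) = Q x + c = (0, 0)
Constraint values g_i(x) = a_i^T x - b_i:
  g_1((1, -1)) = 0
Stationarity residual: grad f(x) + sum_i lambda_i a_i = (0, 0)
  -> stationarity OK
Primal feasibility (all g_i <= 0): OK
Dual feasibility (all lambda_i >= 0): OK
Complementary slackness (lambda_i * g_i(x) = 0 for all i): OK

Verdict: yes, KKT holds.

yes


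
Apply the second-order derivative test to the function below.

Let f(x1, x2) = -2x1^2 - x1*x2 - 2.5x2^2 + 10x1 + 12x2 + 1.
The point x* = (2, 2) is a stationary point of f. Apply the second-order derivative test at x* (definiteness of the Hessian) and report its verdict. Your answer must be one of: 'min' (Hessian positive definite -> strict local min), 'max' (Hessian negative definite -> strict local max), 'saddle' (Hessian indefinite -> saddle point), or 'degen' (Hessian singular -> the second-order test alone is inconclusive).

Compute the Hessian H = grad^2 f:
  H = [[-4, -1], [-1, -5]]
Verify stationarity: grad f(x*) = H x* + g = (0, 0).
Eigenvalues of H: -5.618, -3.382.
Both eigenvalues < 0, so H is negative definite -> x* is a strict local max.

max


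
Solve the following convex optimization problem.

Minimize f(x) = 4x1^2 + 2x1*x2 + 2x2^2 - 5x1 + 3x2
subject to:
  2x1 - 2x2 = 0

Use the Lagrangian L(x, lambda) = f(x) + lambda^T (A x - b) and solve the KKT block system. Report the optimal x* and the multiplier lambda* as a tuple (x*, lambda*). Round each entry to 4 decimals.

Form the Lagrangian:
  L(x, lambda) = (1/2) x^T Q x + c^T x + lambda^T (A x - b)
Stationarity (grad_x L = 0): Q x + c + A^T lambda = 0.
Primal feasibility: A x = b.

This gives the KKT block system:
  [ Q   A^T ] [ x     ]   [-c ]
  [ A    0  ] [ lambda ] = [ b ]

Solving the linear system:
  x*      = (0.125, 0.125)
  lambda* = (1.875)
  f(x*)   = -0.125

x* = (0.125, 0.125), lambda* = (1.875)


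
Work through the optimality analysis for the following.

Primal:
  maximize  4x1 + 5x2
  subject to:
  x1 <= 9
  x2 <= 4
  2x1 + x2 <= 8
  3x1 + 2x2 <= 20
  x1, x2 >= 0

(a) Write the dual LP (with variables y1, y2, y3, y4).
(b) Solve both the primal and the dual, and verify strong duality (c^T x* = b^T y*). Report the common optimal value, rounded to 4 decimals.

The standard primal-dual pair for 'max c^T x s.t. A x <= b, x >= 0' is:
  Dual:  min b^T y  s.t.  A^T y >= c,  y >= 0.

So the dual LP is:
  minimize  9y1 + 4y2 + 8y3 + 20y4
  subject to:
    y1 + 2y3 + 3y4 >= 4
    y2 + y3 + 2y4 >= 5
    y1, y2, y3, y4 >= 0

Solving the primal: x* = (2, 4).
  primal value c^T x* = 28.
Solving the dual: y* = (0, 3, 2, 0).
  dual value b^T y* = 28.
Strong duality: c^T x* = b^T y*. Confirmed.

28


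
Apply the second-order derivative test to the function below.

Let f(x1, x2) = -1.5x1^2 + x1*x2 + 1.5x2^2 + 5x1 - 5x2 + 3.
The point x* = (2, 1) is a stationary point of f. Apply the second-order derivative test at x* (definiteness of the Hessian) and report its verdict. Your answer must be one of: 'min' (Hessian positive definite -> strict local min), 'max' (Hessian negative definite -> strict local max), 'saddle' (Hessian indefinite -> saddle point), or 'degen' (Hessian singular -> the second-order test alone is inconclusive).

Compute the Hessian H = grad^2 f:
  H = [[-3, 1], [1, 3]]
Verify stationarity: grad f(x*) = H x* + g = (0, 0).
Eigenvalues of H: -3.1623, 3.1623.
Eigenvalues have mixed signs, so H is indefinite -> x* is a saddle point.

saddle


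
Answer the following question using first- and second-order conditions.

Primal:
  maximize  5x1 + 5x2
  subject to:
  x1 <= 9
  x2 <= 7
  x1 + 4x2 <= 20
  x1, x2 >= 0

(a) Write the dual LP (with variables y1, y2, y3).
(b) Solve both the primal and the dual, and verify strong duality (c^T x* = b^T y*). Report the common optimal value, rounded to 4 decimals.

The standard primal-dual pair for 'max c^T x s.t. A x <= b, x >= 0' is:
  Dual:  min b^T y  s.t.  A^T y >= c,  y >= 0.

So the dual LP is:
  minimize  9y1 + 7y2 + 20y3
  subject to:
    y1 + y3 >= 5
    y2 + 4y3 >= 5
    y1, y2, y3 >= 0

Solving the primal: x* = (9, 2.75).
  primal value c^T x* = 58.75.
Solving the dual: y* = (3.75, 0, 1.25).
  dual value b^T y* = 58.75.
Strong duality: c^T x* = b^T y*. Confirmed.

58.75


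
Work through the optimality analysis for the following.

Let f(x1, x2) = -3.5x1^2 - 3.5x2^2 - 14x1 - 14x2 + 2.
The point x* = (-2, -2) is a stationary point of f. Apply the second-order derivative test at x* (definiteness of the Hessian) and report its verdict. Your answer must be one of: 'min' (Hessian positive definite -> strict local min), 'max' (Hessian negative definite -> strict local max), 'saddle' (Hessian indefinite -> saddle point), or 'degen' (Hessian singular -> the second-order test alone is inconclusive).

Compute the Hessian H = grad^2 f:
  H = [[-7, 0], [0, -7]]
Verify stationarity: grad f(x*) = H x* + g = (0, 0).
Eigenvalues of H: -7, -7.
Both eigenvalues < 0, so H is negative definite -> x* is a strict local max.

max


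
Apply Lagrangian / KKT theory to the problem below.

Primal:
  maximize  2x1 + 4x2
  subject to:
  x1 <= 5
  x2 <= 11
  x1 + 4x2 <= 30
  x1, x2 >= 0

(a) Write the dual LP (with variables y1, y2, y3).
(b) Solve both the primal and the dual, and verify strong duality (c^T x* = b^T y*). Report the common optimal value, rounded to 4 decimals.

The standard primal-dual pair for 'max c^T x s.t. A x <= b, x >= 0' is:
  Dual:  min b^T y  s.t.  A^T y >= c,  y >= 0.

So the dual LP is:
  minimize  5y1 + 11y2 + 30y3
  subject to:
    y1 + y3 >= 2
    y2 + 4y3 >= 4
    y1, y2, y3 >= 0

Solving the primal: x* = (5, 6.25).
  primal value c^T x* = 35.
Solving the dual: y* = (1, 0, 1).
  dual value b^T y* = 35.
Strong duality: c^T x* = b^T y*. Confirmed.

35


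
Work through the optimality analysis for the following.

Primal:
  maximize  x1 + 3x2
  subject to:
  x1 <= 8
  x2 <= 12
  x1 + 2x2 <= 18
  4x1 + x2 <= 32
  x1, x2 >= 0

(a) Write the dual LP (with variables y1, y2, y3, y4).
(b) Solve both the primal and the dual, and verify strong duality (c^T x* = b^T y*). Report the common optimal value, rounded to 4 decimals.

The standard primal-dual pair for 'max c^T x s.t. A x <= b, x >= 0' is:
  Dual:  min b^T y  s.t.  A^T y >= c,  y >= 0.

So the dual LP is:
  minimize  8y1 + 12y2 + 18y3 + 32y4
  subject to:
    y1 + y3 + 4y4 >= 1
    y2 + 2y3 + y4 >= 3
    y1, y2, y3, y4 >= 0

Solving the primal: x* = (0, 9).
  primal value c^T x* = 27.
Solving the dual: y* = (0, 0, 1.5, 0).
  dual value b^T y* = 27.
Strong duality: c^T x* = b^T y*. Confirmed.

27


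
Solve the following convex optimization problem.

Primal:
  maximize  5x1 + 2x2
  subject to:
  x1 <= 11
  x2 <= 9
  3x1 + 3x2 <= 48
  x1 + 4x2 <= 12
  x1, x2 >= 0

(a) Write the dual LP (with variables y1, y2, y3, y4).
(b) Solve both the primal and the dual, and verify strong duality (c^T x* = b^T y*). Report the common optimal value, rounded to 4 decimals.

The standard primal-dual pair for 'max c^T x s.t. A x <= b, x >= 0' is:
  Dual:  min b^T y  s.t.  A^T y >= c,  y >= 0.

So the dual LP is:
  minimize  11y1 + 9y2 + 48y3 + 12y4
  subject to:
    y1 + 3y3 + y4 >= 5
    y2 + 3y3 + 4y4 >= 2
    y1, y2, y3, y4 >= 0

Solving the primal: x* = (11, 0.25).
  primal value c^T x* = 55.5.
Solving the dual: y* = (4.5, 0, 0, 0.5).
  dual value b^T y* = 55.5.
Strong duality: c^T x* = b^T y*. Confirmed.

55.5


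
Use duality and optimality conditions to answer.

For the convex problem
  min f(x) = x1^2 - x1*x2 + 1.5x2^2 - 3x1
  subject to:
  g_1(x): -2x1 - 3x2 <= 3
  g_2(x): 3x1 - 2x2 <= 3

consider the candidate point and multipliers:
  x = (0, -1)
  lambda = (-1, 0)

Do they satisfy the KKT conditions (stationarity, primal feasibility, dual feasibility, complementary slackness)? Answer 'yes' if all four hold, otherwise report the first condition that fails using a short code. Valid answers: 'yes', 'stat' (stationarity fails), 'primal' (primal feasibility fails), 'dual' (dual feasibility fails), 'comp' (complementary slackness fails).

Gradient of f: grad f(x) = Q x + c = (-2, -3)
Constraint values g_i(x) = a_i^T x - b_i:
  g_1((0, -1)) = 0
  g_2((0, -1)) = -1
Stationarity residual: grad f(x) + sum_i lambda_i a_i = (0, 0)
  -> stationarity OK
Primal feasibility (all g_i <= 0): OK
Dual feasibility (all lambda_i >= 0): FAILS
Complementary slackness (lambda_i * g_i(x) = 0 for all i): OK

Verdict: the first failing condition is dual_feasibility -> dual.

dual


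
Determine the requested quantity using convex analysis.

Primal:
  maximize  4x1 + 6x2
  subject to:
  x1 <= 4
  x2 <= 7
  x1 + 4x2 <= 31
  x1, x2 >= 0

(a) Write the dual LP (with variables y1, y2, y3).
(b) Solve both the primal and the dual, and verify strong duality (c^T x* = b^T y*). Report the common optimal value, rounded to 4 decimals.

The standard primal-dual pair for 'max c^T x s.t. A x <= b, x >= 0' is:
  Dual:  min b^T y  s.t.  A^T y >= c,  y >= 0.

So the dual LP is:
  minimize  4y1 + 7y2 + 31y3
  subject to:
    y1 + y3 >= 4
    y2 + 4y3 >= 6
    y1, y2, y3 >= 0

Solving the primal: x* = (4, 6.75).
  primal value c^T x* = 56.5.
Solving the dual: y* = (2.5, 0, 1.5).
  dual value b^T y* = 56.5.
Strong duality: c^T x* = b^T y*. Confirmed.

56.5


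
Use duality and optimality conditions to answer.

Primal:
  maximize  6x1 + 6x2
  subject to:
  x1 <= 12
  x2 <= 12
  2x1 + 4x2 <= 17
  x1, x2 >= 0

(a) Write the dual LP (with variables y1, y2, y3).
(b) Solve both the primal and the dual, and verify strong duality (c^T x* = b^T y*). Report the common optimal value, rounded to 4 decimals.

The standard primal-dual pair for 'max c^T x s.t. A x <= b, x >= 0' is:
  Dual:  min b^T y  s.t.  A^T y >= c,  y >= 0.

So the dual LP is:
  minimize  12y1 + 12y2 + 17y3
  subject to:
    y1 + 2y3 >= 6
    y2 + 4y3 >= 6
    y1, y2, y3 >= 0

Solving the primal: x* = (8.5, 0).
  primal value c^T x* = 51.
Solving the dual: y* = (0, 0, 3).
  dual value b^T y* = 51.
Strong duality: c^T x* = b^T y*. Confirmed.

51


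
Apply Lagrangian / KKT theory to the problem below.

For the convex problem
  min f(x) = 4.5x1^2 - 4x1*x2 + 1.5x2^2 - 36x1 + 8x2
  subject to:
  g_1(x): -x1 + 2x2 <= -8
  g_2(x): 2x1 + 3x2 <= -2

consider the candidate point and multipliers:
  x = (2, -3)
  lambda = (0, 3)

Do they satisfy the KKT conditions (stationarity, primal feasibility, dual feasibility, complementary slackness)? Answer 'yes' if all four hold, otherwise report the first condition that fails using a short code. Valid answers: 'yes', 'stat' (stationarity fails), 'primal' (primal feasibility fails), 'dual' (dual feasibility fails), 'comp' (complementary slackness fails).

Gradient of f: grad f(x) = Q x + c = (-6, -9)
Constraint values g_i(x) = a_i^T x - b_i:
  g_1((2, -3)) = 0
  g_2((2, -3)) = -3
Stationarity residual: grad f(x) + sum_i lambda_i a_i = (0, 0)
  -> stationarity OK
Primal feasibility (all g_i <= 0): OK
Dual feasibility (all lambda_i >= 0): OK
Complementary slackness (lambda_i * g_i(x) = 0 for all i): FAILS

Verdict: the first failing condition is complementary_slackness -> comp.

comp


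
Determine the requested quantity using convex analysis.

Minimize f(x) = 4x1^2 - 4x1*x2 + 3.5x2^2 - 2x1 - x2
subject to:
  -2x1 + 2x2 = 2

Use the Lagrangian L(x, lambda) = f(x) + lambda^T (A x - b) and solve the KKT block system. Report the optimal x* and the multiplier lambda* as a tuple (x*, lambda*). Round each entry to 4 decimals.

Form the Lagrangian:
  L(x, lambda) = (1/2) x^T Q x + c^T x + lambda^T (A x - b)
Stationarity (grad_x L = 0): Q x + c + A^T lambda = 0.
Primal feasibility: A x = b.

This gives the KKT block system:
  [ Q   A^T ] [ x     ]   [-c ]
  [ A    0  ] [ lambda ] = [ b ]

Solving the linear system:
  x*      = (0, 1)
  lambda* = (-3)
  f(x*)   = 2.5

x* = (0, 1), lambda* = (-3)


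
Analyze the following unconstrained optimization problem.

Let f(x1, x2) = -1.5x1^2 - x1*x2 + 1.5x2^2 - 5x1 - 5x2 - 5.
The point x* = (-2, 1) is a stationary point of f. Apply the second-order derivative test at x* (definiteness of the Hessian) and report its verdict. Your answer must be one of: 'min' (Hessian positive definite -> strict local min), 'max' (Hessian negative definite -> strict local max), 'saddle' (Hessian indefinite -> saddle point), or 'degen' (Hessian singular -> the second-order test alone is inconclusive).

Compute the Hessian H = grad^2 f:
  H = [[-3, -1], [-1, 3]]
Verify stationarity: grad f(x*) = H x* + g = (0, 0).
Eigenvalues of H: -3.1623, 3.1623.
Eigenvalues have mixed signs, so H is indefinite -> x* is a saddle point.

saddle
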